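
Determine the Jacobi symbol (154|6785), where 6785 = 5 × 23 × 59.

1

Pull out 2: since 6785 ≡ 1 (mod 8), (2/6785) = +1.
Reciprocity: 77 ≡ 1 and 6785 ≡ 1 (mod 4), so (77/6785) = +(6785/77).
Reduce top mod 77: now compute (9/77).
Reciprocity: 9 ≡ 1 and 77 ≡ 1 (mod 4), so (9/77) = +(77/9).
Reduce top mod 9: now compute (5/9).
Reciprocity: 5 ≡ 1 and 9 ≡ 1 (mod 4), so (5/9) = +(9/5).
Reduce top mod 5: now compute (4/5).
Pull out 2^2: since 5 ≡ 5 (mod 8), (2/5) = -1, so (2/5)^2 = +1.
Reached (1/5) = 1. Collecting the sign flips along the way, the symbol is +1.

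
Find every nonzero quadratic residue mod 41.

Square k = 1,…,20 (k and 41−k give the same square):
1²=1, 2²=4, 3²=9, 4²=16, 5²=25, 6²=36, 7²≡8, 8²≡23, 9²≡40, 10²≡18, 11²≡39, 12²≡21, 13²≡5, 14²≡32, 15²≡20, 16²≡10, 17²≡2, 18²≡37, 19²≡33, 20²≡31 (mod 41).
So the quadratic residues mod 41 are {1, 2, 4, 5, 8, 9, 10, 16, 18, 20, 21, 23, 25, 31, 32, 33, 36, 37, 39, 40}.

1,2,4,5,8,9,10,16,18,20,21,23,25,31,32,33,36,37,39,40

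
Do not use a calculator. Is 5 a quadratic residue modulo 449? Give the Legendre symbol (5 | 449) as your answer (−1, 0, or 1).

Reciprocity: 5 ≡ 1 and 449 ≡ 1 (mod 4), so (5/449) = +(449/5).
Reduce top mod 5: now compute (4/5).
Pull out 2^2: since 5 ≡ 5 (mod 8), (2/5) = -1, so (2/5)^2 = +1.
Reached (1/5) = 1. Collecting the sign flips along the way, the symbol is +1.

1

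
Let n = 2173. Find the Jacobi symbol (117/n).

Reciprocity: 117 ≡ 1 and 2173 ≡ 1 (mod 4), so (117/2173) = +(2173/117).
Reduce top mod 117: now compute (67/117).
Reciprocity: 67 ≡ 3 and 117 ≡ 1 (mod 4), so (67/117) = +(117/67).
Reduce top mod 67: now compute (50/67).
Pull out 2: since 67 ≡ 3 (mod 8), (2/67) = -1.
Reciprocity: 25 ≡ 1 and 67 ≡ 3 (mod 4), so (25/67) = +(67/25).
Reduce top mod 25: now compute (17/25).
Reciprocity: 17 ≡ 1 and 25 ≡ 1 (mod 4), so (17/25) = +(25/17).
Reduce top mod 17: now compute (8/17).
Pull out 2^3: since 17 ≡ 1 (mod 8), (2/17) = +1, so (2/17)^3 = +1.
Reached (1/17) = 1. Collecting the sign flips along the way, the symbol is -1.

-1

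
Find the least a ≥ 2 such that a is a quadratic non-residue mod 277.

2

(2/277) = −1, so 2 is the smallest positive non-residue mod 277.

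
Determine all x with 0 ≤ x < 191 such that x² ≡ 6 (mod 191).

Since 191 ≡ 3 (mod 4), a square root of 6 is 6^((191+1)/4) = 6^48 mod 191.
Repeated squaring: 6^2≡36, 6^4≡150, 6^8≡153, 6^16≡107, 6^32≡180 (mod 191).
6^48 = 6^(32+16) ≡ 160 (mod 191).
Check: 160² = 25600 ≡ 6 (mod 191). The two roots are 31 and 160.

31, 160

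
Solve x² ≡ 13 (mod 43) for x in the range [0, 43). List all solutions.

Since 43 ≡ 3 (mod 4), a square root of 13 is 13^((43+1)/4) = 13^11 mod 43.
Repeated squaring: 13^2≡40, 13^4≡9, 13^8≡38 (mod 43).
13^11 = 13^(8+2+1) ≡ 23 (mod 43).
Check: 23² = 529 ≡ 13 (mod 43). The two roots are 20 and 23.

20, 23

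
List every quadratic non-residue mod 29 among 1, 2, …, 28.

2 3 8 10 11 12 14 15 17 18 19 21 26 27

Square k = 1,…,14 (k and 29−k give the same square):
1²=1, 2²=4, 3²=9, 4²=16, 5²=25, 6²≡7, 7²≡20, 8²≡6, 9²≡23, 10²≡13, 11²≡5, 12²≡28, 13²≡24, 14²≡22 (mod 29).
The residues are {1, 4, 5, 6, 7, 9, 13, 16, 20, 22, 23, 24, 25, 28}; the non-residues are the remaining 14 nonzero classes.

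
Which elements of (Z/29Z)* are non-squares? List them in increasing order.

2, 3, 8, 10, 11, 12, 14, 15, 17, 18, 19, 21, 26, 27

Square k = 1,…,14 (k and 29−k give the same square):
1²=1, 2²=4, 3²=9, 4²=16, 5²=25, 6²≡7, 7²≡20, 8²≡6, 9²≡23, 10²≡13, 11²≡5, 12²≡28, 13²≡24, 14²≡22 (mod 29).
The residues are {1, 4, 5, 6, 7, 9, 13, 16, 20, 22, 23, 24, 25, 28}; the non-residues are the remaining 14 nonzero classes.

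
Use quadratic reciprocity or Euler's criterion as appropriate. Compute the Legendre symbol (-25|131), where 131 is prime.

First reduce: -25 ≡ 106 (mod 131).
Pull out 2: since 131 ≡ 3 (mod 8), (2/131) = -1.
Reciprocity: 53 ≡ 1 and 131 ≡ 3 (mod 4), so (53/131) = +(131/53).
Reduce top mod 53: now compute (25/53).
Reciprocity: 25 ≡ 1 and 53 ≡ 1 (mod 4), so (25/53) = +(53/25).
Reduce top mod 25: now compute (3/25).
Reciprocity: 3 ≡ 3 and 25 ≡ 1 (mod 4), so (3/25) = +(25/3).
Reduce top mod 3: now compute (1/3).
Reached (1/3) = 1. Collecting the sign flips along the way, the symbol is -1.

-1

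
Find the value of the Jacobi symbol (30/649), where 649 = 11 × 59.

1

Pull out 2: since 649 ≡ 1 (mod 8), (2/649) = +1.
Reciprocity: 15 ≡ 3 and 649 ≡ 1 (mod 4), so (15/649) = +(649/15).
Reduce top mod 15: now compute (4/15).
Pull out 2^2: since 15 ≡ 7 (mod 8), (2/15) = +1, so (2/15)^2 = +1.
Reached (1/15) = 1. Collecting the sign flips along the way, the symbol is +1.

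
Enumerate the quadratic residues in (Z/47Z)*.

Square k = 1,…,23 (k and 47−k give the same square):
1²=1, 2²=4, 3²=9, 4²=16, 5²=25, 6²=36, 7²≡2, 8²≡17, 9²≡34, 10²≡6, 11²≡27, 12²≡3, 13²≡28, 14²≡8, 15²≡37, 16²≡21, 17²≡7, 18²≡42, 19²≡32, 20²≡24, 21²≡18, 22²≡14, 23²≡12 (mod 47).
So the quadratic residues mod 47 are {1, 2, 3, 4, 6, 7, 8, 9, 12, 14, 16, 17, 18, 21, 24, 25, 27, 28, 32, 34, 36, 37, 42}.

1 2 3 4 6 7 8 9 12 14 16 17 18 21 24 25 27 28 32 34 36 37 42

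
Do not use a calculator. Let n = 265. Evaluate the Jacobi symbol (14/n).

Pull out 2: since 265 ≡ 1 (mod 8), (2/265) = +1.
Reciprocity: 7 ≡ 3 and 265 ≡ 1 (mod 4), so (7/265) = +(265/7).
Reduce top mod 7: now compute (6/7).
Pull out 2: since 7 ≡ 7 (mod 8), (2/7) = +1.
Reciprocity: 3 ≡ 3 and 7 ≡ 3 (mod 4), so (3/7) = −(7/3).
Reduce top mod 3: now compute (1/3).
Reached (1/3) = 1. Collecting the sign flips along the way, the symbol is -1.

-1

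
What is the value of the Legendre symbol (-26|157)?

Euler's criterion: (-26/157) ≡ 131^78 (mod 157).
131^2 ≡ 48 (mod 157)
131^4 ≡ 106 (mod 157)
131^8 ≡ 89 (mod 157)
131^16 ≡ 71 (mod 157)
131^32 ≡ 17 (mod 157)
131^64 ≡ 132 (mod 157)
131^78 = 131^(64+8+4+2) ≡ 156 (mod 157).
Result is 156 ≡ −1, so (-26/157) = −1.

-1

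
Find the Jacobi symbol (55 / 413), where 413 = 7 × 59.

Reciprocity: 55 ≡ 3 and 413 ≡ 1 (mod 4), so (55/413) = +(413/55).
Reduce top mod 55: now compute (28/55).
Pull out 2^2: since 55 ≡ 7 (mod 8), (2/55) = +1, so (2/55)^2 = +1.
Reciprocity: 7 ≡ 3 and 55 ≡ 3 (mod 4), so (7/55) = −(55/7).
Reduce top mod 7: now compute (6/7).
Pull out 2: since 7 ≡ 7 (mod 8), (2/7) = +1.
Reciprocity: 3 ≡ 3 and 7 ≡ 3 (mod 4), so (3/7) = −(7/3).
Reduce top mod 3: now compute (1/3).
Reached (1/3) = 1. Collecting the sign flips along the way, the symbol is +1.

1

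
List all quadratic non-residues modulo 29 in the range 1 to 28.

Square k = 1,…,14 (k and 29−k give the same square):
1²=1, 2²=4, 3²=9, 4²=16, 5²=25, 6²≡7, 7²≡20, 8²≡6, 9²≡23, 10²≡13, 11²≡5, 12²≡28, 13²≡24, 14²≡22 (mod 29).
The residues are {1, 4, 5, 6, 7, 9, 13, 16, 20, 22, 23, 24, 25, 28}; the non-residues are the remaining 14 nonzero classes.

2,3,8,10,11,12,14,15,17,18,19,21,26,27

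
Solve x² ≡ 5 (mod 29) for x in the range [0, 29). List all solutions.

29 ≡ 1 (mod 4), so we find a root by search.
Trying successive values, 11² = 121 ≡ 5 (mod 29). The other root is 29 − 11 = 18.

11, 18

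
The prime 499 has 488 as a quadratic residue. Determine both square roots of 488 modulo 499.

Since 499 ≡ 3 (mod 4), a square root of 488 is 488^((499+1)/4) = 488^125 mod 499.
Repeated squaring: 488^2≡121, 488^4≡170, 488^8≡457, 488^16≡267, 488^32≡431, 488^64≡133 (mod 499).
488^125 = 488^(64+32+16+8+4+1) ≡ 326 (mod 499).
Check: 326² = 106276 ≡ 488 (mod 499). The two roots are 173 and 326.

173, 326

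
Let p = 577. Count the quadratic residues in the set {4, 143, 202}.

1

(4/577) = +1 → QR.
(143/577) = -1 → non-residue.
(202/577) = -1 → non-residue.
Total quadratic residues among the 3: 1.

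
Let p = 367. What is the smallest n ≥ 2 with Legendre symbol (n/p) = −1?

(2/367) = +1, so 2 is a residue.
(3/367) = −1, so 3 is the smallest positive non-residue mod 367.

3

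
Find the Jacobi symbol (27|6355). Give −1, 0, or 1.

-1

Reciprocity: 27 ≡ 3 and 6355 ≡ 3 (mod 4), so (27/6355) = −(6355/27).
Reduce top mod 27: now compute (10/27).
Pull out 2: since 27 ≡ 3 (mod 8), (2/27) = -1.
Reciprocity: 5 ≡ 1 and 27 ≡ 3 (mod 4), so (5/27) = +(27/5).
Reduce top mod 5: now compute (2/5).
Pull out 2: since 5 ≡ 5 (mod 8), (2/5) = -1.
Reached (1/5) = 1. Collecting the sign flips along the way, the symbol is -1.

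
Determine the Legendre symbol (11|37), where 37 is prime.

Euler's criterion: (11/37) ≡ 11^18 (mod 37).
11^2 ≡ 10 (mod 37)
11^4 ≡ 26 (mod 37)
11^8 ≡ 10 (mod 37)
11^16 ≡ 26 (mod 37)
11^18 = 11^(16+2) ≡ 1 (mod 37).
Result is 1, so (11/37) = 1.

1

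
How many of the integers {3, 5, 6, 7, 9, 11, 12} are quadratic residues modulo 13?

(3/13) = +1 → QR.
(5/13) = -1 → non-residue.
(6/13) = -1 → non-residue.
(7/13) = -1 → non-residue.
(9/13) = +1 → QR.
(11/13) = -1 → non-residue.
(12/13) = +1 → QR.
Total quadratic residues among the 7: 3.

3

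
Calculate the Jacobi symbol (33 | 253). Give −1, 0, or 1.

0

Reciprocity: 33 ≡ 1 and 253 ≡ 1 (mod 4), so (33/253) = +(253/33).
Reduce top mod 33: now compute (22/33).
Pull out 2: since 33 ≡ 1 (mod 8), (2/33) = +1.
Reciprocity: 11 ≡ 3 and 33 ≡ 1 (mod 4), so (11/33) = +(33/11).
Reduce top mod 11: now compute (0/11).
Top reduces to 0: gcd > 1, so the symbol is 0.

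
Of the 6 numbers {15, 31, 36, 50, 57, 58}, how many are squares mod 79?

3

(15/79) = -1 → non-residue.
(31/79) = +1 → QR.
(36/79) = +1 → QR.
(50/79) = +1 → QR.
(57/79) = -1 → non-residue.
(58/79) = -1 → non-residue.
Total quadratic residues among the 6: 3.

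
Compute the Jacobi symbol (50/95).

Pull out 2: since 95 ≡ 7 (mod 8), (2/95) = +1.
Reciprocity: 25 ≡ 1 and 95 ≡ 3 (mod 4), so (25/95) = +(95/25).
Reduce top mod 25: now compute (20/25).
Pull out 2^2: since 25 ≡ 1 (mod 8), (2/25) = +1, so (2/25)^2 = +1.
Reciprocity: 5 ≡ 1 and 25 ≡ 1 (mod 4), so (5/25) = +(25/5).
Reduce top mod 5: now compute (0/5).
Top reduces to 0: gcd > 1, so the symbol is 0.

0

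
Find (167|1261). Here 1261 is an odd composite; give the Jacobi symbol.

Reciprocity: 167 ≡ 3 and 1261 ≡ 1 (mod 4), so (167/1261) = +(1261/167).
Reduce top mod 167: now compute (92/167).
Pull out 2^2: since 167 ≡ 7 (mod 8), (2/167) = +1, so (2/167)^2 = +1.
Reciprocity: 23 ≡ 3 and 167 ≡ 3 (mod 4), so (23/167) = −(167/23).
Reduce top mod 23: now compute (6/23).
Pull out 2: since 23 ≡ 7 (mod 8), (2/23) = +1.
Reciprocity: 3 ≡ 3 and 23 ≡ 3 (mod 4), so (3/23) = −(23/3).
Reduce top mod 3: now compute (2/3).
Pull out 2: since 3 ≡ 3 (mod 8), (2/3) = -1.
Reached (1/3) = 1. Collecting the sign flips along the way, the symbol is -1.

-1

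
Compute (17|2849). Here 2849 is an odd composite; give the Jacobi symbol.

-1

Reciprocity: 17 ≡ 1 and 2849 ≡ 1 (mod 4), so (17/2849) = +(2849/17).
Reduce top mod 17: now compute (10/17).
Pull out 2: since 17 ≡ 1 (mod 8), (2/17) = +1.
Reciprocity: 5 ≡ 1 and 17 ≡ 1 (mod 4), so (5/17) = +(17/5).
Reduce top mod 5: now compute (2/5).
Pull out 2: since 5 ≡ 5 (mod 8), (2/5) = -1.
Reached (1/5) = 1. Collecting the sign flips along the way, the symbol is -1.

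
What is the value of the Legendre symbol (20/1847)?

Pull out 2^2: since 1847 ≡ 7 (mod 8), (2/1847) = +1, so (2/1847)^2 = +1.
Reciprocity: 5 ≡ 1 and 1847 ≡ 3 (mod 4), so (5/1847) = +(1847/5).
Reduce top mod 5: now compute (2/5).
Pull out 2: since 5 ≡ 5 (mod 8), (2/5) = -1.
Reached (1/5) = 1. Collecting the sign flips along the way, the symbol is -1.

-1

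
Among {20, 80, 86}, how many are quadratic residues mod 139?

(20/139) = +1 → QR.
(80/139) = +1 → QR.
(86/139) = +1 → QR.
Total quadratic residues among the 3: 3.

3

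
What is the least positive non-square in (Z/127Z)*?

(2/127) = +1, so 2 is a residue.
(3/127) = −1, so 3 is the smallest positive non-residue mod 127.

3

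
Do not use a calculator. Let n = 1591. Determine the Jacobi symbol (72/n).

1

Pull out 2^3: since 1591 ≡ 7 (mod 8), (2/1591) = +1, so (2/1591)^3 = +1.
Reciprocity: 9 ≡ 1 and 1591 ≡ 3 (mod 4), so (9/1591) = +(1591/9).
Reduce top mod 9: now compute (7/9).
Reciprocity: 7 ≡ 3 and 9 ≡ 1 (mod 4), so (7/9) = +(9/7).
Reduce top mod 7: now compute (2/7).
Pull out 2: since 7 ≡ 7 (mod 8), (2/7) = +1.
Reached (1/7) = 1. Collecting the sign flips along the way, the symbol is +1.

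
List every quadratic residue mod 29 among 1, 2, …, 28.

1, 4, 5, 6, 7, 9, 13, 16, 20, 22, 23, 24, 25, 28

Square k = 1,…,14 (k and 29−k give the same square):
1²=1, 2²=4, 3²=9, 4²=16, 5²=25, 6²≡7, 7²≡20, 8²≡6, 9²≡23, 10²≡13, 11²≡5, 12²≡28, 13²≡24, 14²≡22 (mod 29).
So the quadratic residues mod 29 are {1, 4, 5, 6, 7, 9, 13, 16, 20, 22, 23, 24, 25, 28}.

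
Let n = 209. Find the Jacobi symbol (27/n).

Reciprocity: 27 ≡ 3 and 209 ≡ 1 (mod 4), so (27/209) = +(209/27).
Reduce top mod 27: now compute (20/27).
Pull out 2^2: since 27 ≡ 3 (mod 8), (2/27) = -1, so (2/27)^2 = +1.
Reciprocity: 5 ≡ 1 and 27 ≡ 3 (mod 4), so (5/27) = +(27/5).
Reduce top mod 5: now compute (2/5).
Pull out 2: since 5 ≡ 5 (mod 8), (2/5) = -1.
Reached (1/5) = 1. Collecting the sign flips along the way, the symbol is -1.

-1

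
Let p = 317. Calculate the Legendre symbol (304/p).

-1

Pull out 2^4: since 317 ≡ 5 (mod 8), (2/317) = -1, so (2/317)^4 = +1.
Reciprocity: 19 ≡ 3 and 317 ≡ 1 (mod 4), so (19/317) = +(317/19).
Reduce top mod 19: now compute (13/19).
Reciprocity: 13 ≡ 1 and 19 ≡ 3 (mod 4), so (13/19) = +(19/13).
Reduce top mod 13: now compute (6/13).
Pull out 2: since 13 ≡ 5 (mod 8), (2/13) = -1.
Reciprocity: 3 ≡ 3 and 13 ≡ 1 (mod 4), so (3/13) = +(13/3).
Reduce top mod 3: now compute (1/3).
Reached (1/3) = 1. Collecting the sign flips along the way, the symbol is -1.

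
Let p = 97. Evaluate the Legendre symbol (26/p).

Euler's criterion: (26/97) ≡ 26^48 (mod 97).
26^2 ≡ 94 (mod 97)
26^4 ≡ 9 (mod 97)
26^8 ≡ 81 (mod 97)
26^16 ≡ 62 (mod 97)
26^32 ≡ 61 (mod 97)
26^48 = 26^(32+16) ≡ 96 (mod 97).
Result is 96 ≡ −1, so (26/97) = −1.

-1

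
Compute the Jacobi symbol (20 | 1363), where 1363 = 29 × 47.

Pull out 2^2: since 1363 ≡ 3 (mod 8), (2/1363) = -1, so (2/1363)^2 = +1.
Reciprocity: 5 ≡ 1 and 1363 ≡ 3 (mod 4), so (5/1363) = +(1363/5).
Reduce top mod 5: now compute (3/5).
Reciprocity: 3 ≡ 3 and 5 ≡ 1 (mod 4), so (3/5) = +(5/3).
Reduce top mod 3: now compute (2/3).
Pull out 2: since 3 ≡ 3 (mod 8), (2/3) = -1.
Reached (1/3) = 1. Collecting the sign flips along the way, the symbol is -1.

-1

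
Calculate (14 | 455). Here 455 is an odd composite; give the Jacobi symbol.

Pull out 2: since 455 ≡ 7 (mod 8), (2/455) = +1.
Reciprocity: 7 ≡ 3 and 455 ≡ 3 (mod 4), so (7/455) = −(455/7).
Reduce top mod 7: now compute (0/7).
Top reduces to 0: gcd > 1, so the symbol is 0.

0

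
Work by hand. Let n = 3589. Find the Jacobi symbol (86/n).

1

Pull out 2: since 3589 ≡ 5 (mod 8), (2/3589) = -1.
Reciprocity: 43 ≡ 3 and 3589 ≡ 1 (mod 4), so (43/3589) = +(3589/43).
Reduce top mod 43: now compute (20/43).
Pull out 2^2: since 43 ≡ 3 (mod 8), (2/43) = -1, so (2/43)^2 = +1.
Reciprocity: 5 ≡ 1 and 43 ≡ 3 (mod 4), so (5/43) = +(43/5).
Reduce top mod 5: now compute (3/5).
Reciprocity: 3 ≡ 3 and 5 ≡ 1 (mod 4), so (3/5) = +(5/3).
Reduce top mod 3: now compute (2/3).
Pull out 2: since 3 ≡ 3 (mod 8), (2/3) = -1.
Reached (1/3) = 1. Collecting the sign flips along the way, the symbol is +1.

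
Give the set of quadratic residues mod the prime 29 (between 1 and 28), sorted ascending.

1,4,5,6,7,9,13,16,20,22,23,24,25,28

Square k = 1,…,14 (k and 29−k give the same square):
1²=1, 2²=4, 3²=9, 4²=16, 5²=25, 6²≡7, 7²≡20, 8²≡6, 9²≡23, 10²≡13, 11²≡5, 12²≡28, 13²≡24, 14²≡22 (mod 29).
So the quadratic residues mod 29 are {1, 4, 5, 6, 7, 9, 13, 16, 20, 22, 23, 24, 25, 28}.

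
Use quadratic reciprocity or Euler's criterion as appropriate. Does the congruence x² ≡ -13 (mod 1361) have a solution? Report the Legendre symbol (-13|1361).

1

First reduce: -13 ≡ 1348 (mod 1361).
Pull out 2^2: since 1361 ≡ 1 (mod 8), (2/1361) = +1, so (2/1361)^2 = +1.
Reciprocity: 337 ≡ 1 and 1361 ≡ 1 (mod 4), so (337/1361) = +(1361/337).
Reduce top mod 337: now compute (13/337).
Reciprocity: 13 ≡ 1 and 337 ≡ 1 (mod 4), so (13/337) = +(337/13).
Reduce top mod 13: now compute (12/13).
Pull out 2^2: since 13 ≡ 5 (mod 8), (2/13) = -1, so (2/13)^2 = +1.
Reciprocity: 3 ≡ 3 and 13 ≡ 1 (mod 4), so (3/13) = +(13/3).
Reduce top mod 3: now compute (1/3).
Reached (1/3) = 1. Collecting the sign flips along the way, the symbol is +1.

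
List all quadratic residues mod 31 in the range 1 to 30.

1, 2, 4, 5, 7, 8, 9, 10, 14, 16, 18, 19, 20, 25, 28

Square k = 1,…,15 (k and 31−k give the same square):
1²=1, 2²=4, 3²=9, 4²=16, 5²=25, 6²≡5, 7²≡18, 8²≡2, 9²≡19, 10²≡7, 11²≡28, 12²≡20, 13²≡14, 14²≡10, 15²≡8 (mod 31).
So the quadratic residues mod 31 are {1, 2, 4, 5, 7, 8, 9, 10, 14, 16, 18, 19, 20, 25, 28}.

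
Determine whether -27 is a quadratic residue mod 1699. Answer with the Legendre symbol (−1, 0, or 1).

1

First reduce: -27 ≡ 1672 (mod 1699).
Pull out 2^3: since 1699 ≡ 3 (mod 8), (2/1699) = -1, so (2/1699)^3 = -1.
Reciprocity: 209 ≡ 1 and 1699 ≡ 3 (mod 4), so (209/1699) = +(1699/209).
Reduce top mod 209: now compute (27/209).
Reciprocity: 27 ≡ 3 and 209 ≡ 1 (mod 4), so (27/209) = +(209/27).
Reduce top mod 27: now compute (20/27).
Pull out 2^2: since 27 ≡ 3 (mod 8), (2/27) = -1, so (2/27)^2 = +1.
Reciprocity: 5 ≡ 1 and 27 ≡ 3 (mod 4), so (5/27) = +(27/5).
Reduce top mod 5: now compute (2/5).
Pull out 2: since 5 ≡ 5 (mod 8), (2/5) = -1.
Reached (1/5) = 1. Collecting the sign flips along the way, the symbol is +1.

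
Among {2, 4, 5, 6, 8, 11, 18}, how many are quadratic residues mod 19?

(2/19) = -1 → non-residue.
(4/19) = +1 → QR.
(5/19) = +1 → QR.
(6/19) = +1 → QR.
(8/19) = -1 → non-residue.
(11/19) = +1 → QR.
(18/19) = -1 → non-residue.
Total quadratic residues among the 7: 4.

4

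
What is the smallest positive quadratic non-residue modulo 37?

(2/37) = −1, so 2 is the smallest positive non-residue mod 37.

2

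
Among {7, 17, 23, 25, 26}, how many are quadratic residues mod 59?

(7/59) = +1 → QR.
(17/59) = +1 → QR.
(23/59) = -1 → non-residue.
(25/59) = +1 → QR.
(26/59) = +1 → QR.
Total quadratic residues among the 5: 4.

4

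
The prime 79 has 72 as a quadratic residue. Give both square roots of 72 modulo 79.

25, 54

Since 79 ≡ 3 (mod 4), a square root of 72 is 72^((79+1)/4) = 72^20 mod 79.
Repeated squaring: 72^2≡49, 72^4≡31, 72^8≡13, 72^16≡11 (mod 79).
72^20 = 72^(16+4) ≡ 25 (mod 79).
Check: 25² = 625 ≡ 72 (mod 79). The two roots are 25 and 54.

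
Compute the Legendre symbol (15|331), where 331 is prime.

-1

Reciprocity: 15 ≡ 3 and 331 ≡ 3 (mod 4), so (15/331) = −(331/15).
Reduce top mod 15: now compute (1/15).
Reached (1/15) = 1. Collecting the sign flips along the way, the symbol is -1.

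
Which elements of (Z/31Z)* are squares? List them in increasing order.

1 2 4 5 7 8 9 10 14 16 18 19 20 25 28

Square k = 1,…,15 (k and 31−k give the same square):
1²=1, 2²=4, 3²=9, 4²=16, 5²=25, 6²≡5, 7²≡18, 8²≡2, 9²≡19, 10²≡7, 11²≡28, 12²≡20, 13²≡14, 14²≡10, 15²≡8 (mod 31).
So the quadratic residues mod 31 are {1, 2, 4, 5, 7, 8, 9, 10, 14, 16, 18, 19, 20, 25, 28}.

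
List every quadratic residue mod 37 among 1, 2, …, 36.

Square k = 1,…,18 (k and 37−k give the same square):
1²=1, 2²=4, 3²=9, 4²=16, 5²=25, 6²=36, 7²≡12, 8²≡27, 9²≡7, 10²≡26, 11²≡10, 12²≡33, 13²≡21, 14²≡11, 15²≡3, 16²≡34, 17²≡30, 18²≡28 (mod 37).
So the quadratic residues mod 37 are {1, 3, 4, 7, 9, 10, 11, 12, 16, 21, 25, 26, 27, 28, 30, 33, 34, 36}.

1, 3, 4, 7, 9, 10, 11, 12, 16, 21, 25, 26, 27, 28, 30, 33, 34, 36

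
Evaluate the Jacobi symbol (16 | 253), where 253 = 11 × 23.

1

Pull out 2^4: since 253 ≡ 5 (mod 8), (2/253) = -1, so (2/253)^4 = +1.
Reached (1/253) = 1. Collecting the sign flips along the way, the symbol is +1.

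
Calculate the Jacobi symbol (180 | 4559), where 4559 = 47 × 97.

Pull out 2^2: since 4559 ≡ 7 (mod 8), (2/4559) = +1, so (2/4559)^2 = +1.
Reciprocity: 45 ≡ 1 and 4559 ≡ 3 (mod 4), so (45/4559) = +(4559/45).
Reduce top mod 45: now compute (14/45).
Pull out 2: since 45 ≡ 5 (mod 8), (2/45) = -1.
Reciprocity: 7 ≡ 3 and 45 ≡ 1 (mod 4), so (7/45) = +(45/7).
Reduce top mod 7: now compute (3/7).
Reciprocity: 3 ≡ 3 and 7 ≡ 3 (mod 4), so (3/7) = −(7/3).
Reduce top mod 3: now compute (1/3).
Reached (1/3) = 1. Collecting the sign flips along the way, the symbol is +1.

1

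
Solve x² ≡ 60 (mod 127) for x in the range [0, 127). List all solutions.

Since 127 ≡ 3 (mod 4), a square root of 60 is 60^((127+1)/4) = 60^32 mod 127.
Repeated squaring: 60^2≡44, 60^4≡31, 60^8≡72, 60^16≡104, 60^32≡21 (mod 127).
60^32 = 60^(32) ≡ 21 (mod 127).
Check: 21² = 441 ≡ 60 (mod 127). The two roots are 21 and 106.

21, 106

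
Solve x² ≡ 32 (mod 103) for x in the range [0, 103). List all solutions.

Since 103 ≡ 3 (mod 4), a square root of 32 is 32^((103+1)/4) = 32^26 mod 103.
Repeated squaring: 32^2≡97, 32^4≡36, 32^8≡60, 32^16≡98 (mod 103).
32^26 = 32^(16+8+2) ≡ 49 (mod 103).
Check: 49² = 2401 ≡ 32 (mod 103). The two roots are 49 and 54.

49, 54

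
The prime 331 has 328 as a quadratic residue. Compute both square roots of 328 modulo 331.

Since 331 ≡ 3 (mod 4), a square root of 328 is 328^((331+1)/4) = 328^83 mod 331.
Repeated squaring: 328^2≡9, 328^4≡81, 328^8≡272, 328^16≡171, 328^32≡113, 328^64≡191 (mod 331).
328^83 = 328^(64+16+2+1) ≡ 268 (mod 331).
Check: 268² = 71824 ≡ 328 (mod 331). The two roots are 63 and 268.

63, 268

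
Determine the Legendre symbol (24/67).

1

Pull out 2^3: since 67 ≡ 3 (mod 8), (2/67) = -1, so (2/67)^3 = -1.
Reciprocity: 3 ≡ 3 and 67 ≡ 3 (mod 4), so (3/67) = −(67/3).
Reduce top mod 3: now compute (1/3).
Reached (1/3) = 1. Collecting the sign flips along the way, the symbol is +1.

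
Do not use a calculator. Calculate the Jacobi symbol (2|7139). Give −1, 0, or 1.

Pull out 2: since 7139 ≡ 3 (mod 8), (2/7139) = -1.
Reached (1/7139) = 1. Collecting the sign flips along the way, the symbol is -1.

-1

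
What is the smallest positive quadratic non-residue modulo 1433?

3

(2/1433) = +1, so 2 is a residue.
(3/1433) = −1, so 3 is the smallest positive non-residue mod 1433.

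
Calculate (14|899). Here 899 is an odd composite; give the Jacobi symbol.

Pull out 2: since 899 ≡ 3 (mod 8), (2/899) = -1.
Reciprocity: 7 ≡ 3 and 899 ≡ 3 (mod 4), so (7/899) = −(899/7).
Reduce top mod 7: now compute (3/7).
Reciprocity: 3 ≡ 3 and 7 ≡ 3 (mod 4), so (3/7) = −(7/3).
Reduce top mod 3: now compute (1/3).
Reached (1/3) = 1. Collecting the sign flips along the way, the symbol is -1.

-1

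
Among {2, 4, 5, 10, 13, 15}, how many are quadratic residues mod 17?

4

(2/17) = +1 → QR.
(4/17) = +1 → QR.
(5/17) = -1 → non-residue.
(10/17) = -1 → non-residue.
(13/17) = +1 → QR.
(15/17) = +1 → QR.
Total quadratic residues among the 6: 4.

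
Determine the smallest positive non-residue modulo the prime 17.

3

(2/17) = +1, so 2 is a residue.
(3/17) = −1, so 3 is the smallest positive non-residue mod 17.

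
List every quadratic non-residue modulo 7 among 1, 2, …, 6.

Square k = 1,…,3 (k and 7−k give the same square):
1²=1, 2²=4, 3²≡2 (mod 7).
The residues are {1, 2, 4}; the non-residues are the remaining 3 nonzero classes.

3,5,6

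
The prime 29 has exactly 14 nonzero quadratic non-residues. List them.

Square k = 1,…,14 (k and 29−k give the same square):
1²=1, 2²=4, 3²=9, 4²=16, 5²=25, 6²≡7, 7²≡20, 8²≡6, 9²≡23, 10²≡13, 11²≡5, 12²≡28, 13²≡24, 14²≡22 (mod 29).
The residues are {1, 4, 5, 6, 7, 9, 13, 16, 20, 22, 23, 24, 25, 28}; the non-residues are the remaining 14 nonzero classes.

2, 3, 8, 10, 11, 12, 14, 15, 17, 18, 19, 21, 26, 27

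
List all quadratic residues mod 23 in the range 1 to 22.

1 2 3 4 6 8 9 12 13 16 18

Square k = 1,…,11 (k and 23−k give the same square):
1²=1, 2²=4, 3²=9, 4²=16, 5²≡2, 6²≡13, 7²≡3, 8²≡18, 9²≡12, 10²≡8, 11²≡6 (mod 23).
So the quadratic residues mod 23 are {1, 2, 3, 4, 6, 8, 9, 12, 13, 16, 18}.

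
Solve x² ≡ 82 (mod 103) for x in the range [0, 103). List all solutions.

Since 103 ≡ 3 (mod 4), a square root of 82 is 82^((103+1)/4) = 82^26 mod 103.
Repeated squaring: 82^2≡29, 82^4≡17, 82^8≡83, 82^16≡91 (mod 103).
82^26 = 82^(16+8+2) ≡ 59 (mod 103).
Check: 59² = 3481 ≡ 82 (mod 103). The two roots are 44 and 59.

44, 59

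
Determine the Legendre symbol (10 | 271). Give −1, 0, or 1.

1

Euler's criterion: (10/271) ≡ 10^135 (mod 271).
10^2 ≡ 100 (mod 271)
10^4 ≡ 244 (mod 271)
10^8 ≡ 187 (mod 271)
10^16 ≡ 10 (mod 271)
10^32 ≡ 100 (mod 271)
10^64 ≡ 244 (mod 271)
10^128 ≡ 187 (mod 271)
10^135 = 10^(128+4+2+1) ≡ 1 (mod 271).
Result is 1, so (10/271) = 1.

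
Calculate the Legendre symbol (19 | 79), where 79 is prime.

Euler's criterion: (19/79) ≡ 19^39 (mod 79).
19^2 ≡ 45 (mod 79)
19^4 ≡ 50 (mod 79)
19^8 ≡ 51 (mod 79)
19^16 ≡ 73 (mod 79)
19^32 ≡ 36 (mod 79)
19^39 = 19^(32+4+2+1) ≡ 1 (mod 79).
Result is 1, so (19/79) = 1.

1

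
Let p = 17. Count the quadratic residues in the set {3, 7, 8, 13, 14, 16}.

(3/17) = -1 → non-residue.
(7/17) = -1 → non-residue.
(8/17) = +1 → QR.
(13/17) = +1 → QR.
(14/17) = -1 → non-residue.
(16/17) = +1 → QR.
Total quadratic residues among the 6: 3.

3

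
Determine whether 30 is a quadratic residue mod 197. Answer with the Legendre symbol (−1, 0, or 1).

Pull out 2: since 197 ≡ 5 (mod 8), (2/197) = -1.
Reciprocity: 15 ≡ 3 and 197 ≡ 1 (mod 4), so (15/197) = +(197/15).
Reduce top mod 15: now compute (2/15).
Pull out 2: since 15 ≡ 7 (mod 8), (2/15) = +1.
Reached (1/15) = 1. Collecting the sign flips along the way, the symbol is -1.

-1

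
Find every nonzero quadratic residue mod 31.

Square k = 1,…,15 (k and 31−k give the same square):
1²=1, 2²=4, 3²=9, 4²=16, 5²=25, 6²≡5, 7²≡18, 8²≡2, 9²≡19, 10²≡7, 11²≡28, 12²≡20, 13²≡14, 14²≡10, 15²≡8 (mod 31).
So the quadratic residues mod 31 are {1, 2, 4, 5, 7, 8, 9, 10, 14, 16, 18, 19, 20, 25, 28}.

1, 2, 4, 5, 7, 8, 9, 10, 14, 16, 18, 19, 20, 25, 28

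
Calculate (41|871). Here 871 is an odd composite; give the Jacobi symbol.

Reciprocity: 41 ≡ 1 and 871 ≡ 3 (mod 4), so (41/871) = +(871/41).
Reduce top mod 41: now compute (10/41).
Pull out 2: since 41 ≡ 1 (mod 8), (2/41) = +1.
Reciprocity: 5 ≡ 1 and 41 ≡ 1 (mod 4), so (5/41) = +(41/5).
Reduce top mod 5: now compute (1/5).
Reached (1/5) = 1. Collecting the sign flips along the way, the symbol is +1.

1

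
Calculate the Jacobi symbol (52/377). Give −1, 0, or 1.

0

Pull out 2^2: since 377 ≡ 1 (mod 8), (2/377) = +1, so (2/377)^2 = +1.
Reciprocity: 13 ≡ 1 and 377 ≡ 1 (mod 4), so (13/377) = +(377/13).
Reduce top mod 13: now compute (0/13).
Top reduces to 0: gcd > 1, so the symbol is 0.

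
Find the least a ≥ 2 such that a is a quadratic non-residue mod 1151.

13

(2/1151) = +1, so 2 is a residue.
(3/1151) = +1, so 3 is a residue.
(4/1151) = +1, so 4 is a residue.
(5/1151) = +1, so 5 is a residue.
(6/1151) = +1, so 6 is a residue.
(7/1151) = +1, so 7 is a residue.
(8/1151) = +1, so 8 is a residue.
(9/1151) = +1, so 9 is a residue.
(10/1151) = +1, so 10 is a residue.
(11/1151) = +1, so 11 is a residue.
(12/1151) = +1, so 12 is a residue.
(13/1151) = −1, so 13 is the smallest positive non-residue mod 1151.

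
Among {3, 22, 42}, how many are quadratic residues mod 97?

(3/97) = +1 → QR.
(22/97) = +1 → QR.
(42/97) = -1 → non-residue.
Total quadratic residues among the 3: 2.

2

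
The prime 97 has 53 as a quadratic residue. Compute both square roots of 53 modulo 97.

21, 76

97 ≡ 1 (mod 4), so we find a root by search.
Trying successive values, 21² = 441 ≡ 53 (mod 97). The other root is 97 − 21 = 76.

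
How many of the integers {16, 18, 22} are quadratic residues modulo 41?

(16/41) = +1 → QR.
(18/41) = +1 → QR.
(22/41) = -1 → non-residue.
Total quadratic residues among the 3: 2.

2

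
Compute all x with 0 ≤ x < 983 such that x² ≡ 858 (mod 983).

318, 665

Since 983 ≡ 3 (mod 4), a square root of 858 is 858^((983+1)/4) = 858^246 mod 983.
Repeated squaring: 858^2≡880, 858^4≡779, 858^8≡330, 858^16≡770, 858^32≡151, 858^64≡192, 858^128≡493 (mod 983).
858^246 = 858^(128+64+32+16+4+2) ≡ 318 (mod 983).
Check: 318² = 101124 ≡ 858 (mod 983). The two roots are 318 and 665.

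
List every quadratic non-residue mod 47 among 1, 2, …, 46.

Square k = 1,…,23 (k and 47−k give the same square):
1²=1, 2²=4, 3²=9, 4²=16, 5²=25, 6²=36, 7²≡2, 8²≡17, 9²≡34, 10²≡6, 11²≡27, 12²≡3, 13²≡28, 14²≡8, 15²≡37, 16²≡21, 17²≡7, 18²≡42, 19²≡32, 20²≡24, 21²≡18, 22²≡14, 23²≡12 (mod 47).
The residues are {1, 2, 3, 4, 6, 7, 8, 9, 12, 14, 16, 17, 18, 21, 24, 25, 27, 28, 32, 34, 36, 37, 42}; the non-residues are the remaining 23 nonzero classes.

5, 10, 11, 13, 15, 19, 20, 22, 23, 26, 29, 30, 31, 33, 35, 38, 39, 40, 41, 43, 44, 45, 46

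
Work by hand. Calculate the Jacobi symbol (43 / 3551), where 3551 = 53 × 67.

-1

Reciprocity: 43 ≡ 3 and 3551 ≡ 3 (mod 4), so (43/3551) = −(3551/43).
Reduce top mod 43: now compute (25/43).
Reciprocity: 25 ≡ 1 and 43 ≡ 3 (mod 4), so (25/43) = +(43/25).
Reduce top mod 25: now compute (18/25).
Pull out 2: since 25 ≡ 1 (mod 8), (2/25) = +1.
Reciprocity: 9 ≡ 1 and 25 ≡ 1 (mod 4), so (9/25) = +(25/9).
Reduce top mod 9: now compute (7/9).
Reciprocity: 7 ≡ 3 and 9 ≡ 1 (mod 4), so (7/9) = +(9/7).
Reduce top mod 7: now compute (2/7).
Pull out 2: since 7 ≡ 7 (mod 8), (2/7) = +1.
Reached (1/7) = 1. Collecting the sign flips along the way, the symbol is -1.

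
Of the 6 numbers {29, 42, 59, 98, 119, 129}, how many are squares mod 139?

(29/139) = +1 → QR.
(42/139) = +1 → QR.
(59/139) = -1 → non-residue.
(98/139) = -1 → non-residue.
(119/139) = -1 → non-residue.
(129/139) = +1 → QR.
Total quadratic residues among the 6: 3.

3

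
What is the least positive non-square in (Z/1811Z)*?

2

(2/1811) = −1, so 2 is the smallest positive non-residue mod 1811.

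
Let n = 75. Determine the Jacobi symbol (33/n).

0

Reciprocity: 33 ≡ 1 and 75 ≡ 3 (mod 4), so (33/75) = +(75/33).
Reduce top mod 33: now compute (9/33).
Reciprocity: 9 ≡ 1 and 33 ≡ 1 (mod 4), so (9/33) = +(33/9).
Reduce top mod 9: now compute (6/9).
Pull out 2: since 9 ≡ 1 (mod 8), (2/9) = +1.
Reciprocity: 3 ≡ 3 and 9 ≡ 1 (mod 4), so (3/9) = +(9/3).
Reduce top mod 3: now compute (0/3).
Top reduces to 0: gcd > 1, so the symbol is 0.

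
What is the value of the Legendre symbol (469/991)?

Reciprocity: 469 ≡ 1 and 991 ≡ 3 (mod 4), so (469/991) = +(991/469).
Reduce top mod 469: now compute (53/469).
Reciprocity: 53 ≡ 1 and 469 ≡ 1 (mod 4), so (53/469) = +(469/53).
Reduce top mod 53: now compute (45/53).
Reciprocity: 45 ≡ 1 and 53 ≡ 1 (mod 4), so (45/53) = +(53/45).
Reduce top mod 45: now compute (8/45).
Pull out 2^3: since 45 ≡ 5 (mod 8), (2/45) = -1, so (2/45)^3 = -1.
Reached (1/45) = 1. Collecting the sign flips along the way, the symbol is -1.

-1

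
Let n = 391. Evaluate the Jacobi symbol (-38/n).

1

First reduce: -38 ≡ 353 (mod 391).
Reciprocity: 353 ≡ 1 and 391 ≡ 3 (mod 4), so (353/391) = +(391/353).
Reduce top mod 353: now compute (38/353).
Pull out 2: since 353 ≡ 1 (mod 8), (2/353) = +1.
Reciprocity: 19 ≡ 3 and 353 ≡ 1 (mod 4), so (19/353) = +(353/19).
Reduce top mod 19: now compute (11/19).
Reciprocity: 11 ≡ 3 and 19 ≡ 3 (mod 4), so (11/19) = −(19/11).
Reduce top mod 11: now compute (8/11).
Pull out 2^3: since 11 ≡ 3 (mod 8), (2/11) = -1, so (2/11)^3 = -1.
Reached (1/11) = 1. Collecting the sign flips along the way, the symbol is +1.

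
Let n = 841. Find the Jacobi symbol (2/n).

1

Pull out 2: since 841 ≡ 1 (mod 8), (2/841) = +1.
Reached (1/841) = 1. Collecting the sign flips along the way, the symbol is +1.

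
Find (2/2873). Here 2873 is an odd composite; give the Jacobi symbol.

1

Pull out 2: since 2873 ≡ 1 (mod 8), (2/2873) = +1.
Reached (1/2873) = 1. Collecting the sign flips along the way, the symbol is +1.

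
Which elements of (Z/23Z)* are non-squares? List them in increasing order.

Square k = 1,…,11 (k and 23−k give the same square):
1²=1, 2²=4, 3²=9, 4²=16, 5²≡2, 6²≡13, 7²≡3, 8²≡18, 9²≡12, 10²≡8, 11²≡6 (mod 23).
The residues are {1, 2, 3, 4, 6, 8, 9, 12, 13, 16, 18}; the non-residues are the remaining 11 nonzero classes.

5 7 10 11 14 15 17 19 20 21 22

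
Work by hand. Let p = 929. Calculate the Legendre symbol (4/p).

Euler's criterion: (4/929) ≡ 4^464 (mod 929).
4^2 ≡ 16 (mod 929)
4^4 ≡ 256 (mod 929)
4^8 ≡ 506 (mod 929)
4^16 ≡ 561 (mod 929)
4^32 ≡ 719 (mod 929)
4^64 ≡ 437 (mod 929)
4^128 ≡ 524 (mod 929)
4^256 ≡ 521 (mod 929)
4^464 = 4^(256+128+64+16) ≡ 1 (mod 929).
Result is 1, so (4/929) = 1.

1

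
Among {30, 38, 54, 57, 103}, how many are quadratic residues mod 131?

(30/131) = -1 → non-residue.
(38/131) = +1 → QR.
(54/131) = -1 → non-residue.
(57/131) = -1 → non-residue.
(103/131) = -1 → non-residue.
Total quadratic residues among the 5: 1.

1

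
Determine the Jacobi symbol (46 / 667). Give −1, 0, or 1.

0

Pull out 2: since 667 ≡ 3 (mod 8), (2/667) = -1.
Reciprocity: 23 ≡ 3 and 667 ≡ 3 (mod 4), so (23/667) = −(667/23).
Reduce top mod 23: now compute (0/23).
Top reduces to 0: gcd > 1, so the symbol is 0.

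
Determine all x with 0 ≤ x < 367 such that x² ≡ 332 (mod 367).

Since 367 ≡ 3 (mod 4), a square root of 332 is 332^((367+1)/4) = 332^92 mod 367.
Repeated squaring: 332^2≡124, 332^4≡329, 332^8≡343, 332^16≡209, 332^32≡8, 332^64≡64 (mod 367).
332^92 = 332^(64+16+8+4) ≡ 199 (mod 367).
Check: 199² = 39601 ≡ 332 (mod 367). The two roots are 168 and 199.

168, 199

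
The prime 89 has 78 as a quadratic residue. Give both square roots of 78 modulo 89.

16, 73

89 ≡ 1 (mod 4), so we find a root by search.
Trying successive values, 16² = 256 ≡ 78 (mod 89). The other root is 89 − 16 = 73.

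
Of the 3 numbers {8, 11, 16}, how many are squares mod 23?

2

(8/23) = +1 → QR.
(11/23) = -1 → non-residue.
(16/23) = +1 → QR.
Total quadratic residues among the 3: 2.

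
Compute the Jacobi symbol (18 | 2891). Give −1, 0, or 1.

Pull out 2: since 2891 ≡ 3 (mod 8), (2/2891) = -1.
Reciprocity: 9 ≡ 1 and 2891 ≡ 3 (mod 4), so (9/2891) = +(2891/9).
Reduce top mod 9: now compute (2/9).
Pull out 2: since 9 ≡ 1 (mod 8), (2/9) = +1.
Reached (1/9) = 1. Collecting the sign flips along the way, the symbol is -1.

-1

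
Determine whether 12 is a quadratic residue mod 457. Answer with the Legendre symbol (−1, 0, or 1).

1

Pull out 2^2: since 457 ≡ 1 (mod 8), (2/457) = +1, so (2/457)^2 = +1.
Reciprocity: 3 ≡ 3 and 457 ≡ 1 (mod 4), so (3/457) = +(457/3).
Reduce top mod 3: now compute (1/3).
Reached (1/3) = 1. Collecting the sign flips along the way, the symbol is +1.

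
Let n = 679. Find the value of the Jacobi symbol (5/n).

Reciprocity: 5 ≡ 1 and 679 ≡ 3 (mod 4), so (5/679) = +(679/5).
Reduce top mod 5: now compute (4/5).
Pull out 2^2: since 5 ≡ 5 (mod 8), (2/5) = -1, so (2/5)^2 = +1.
Reached (1/5) = 1. Collecting the sign flips along the way, the symbol is +1.

1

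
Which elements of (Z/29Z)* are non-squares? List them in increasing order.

Square k = 1,…,14 (k and 29−k give the same square):
1²=1, 2²=4, 3²=9, 4²=16, 5²=25, 6²≡7, 7²≡20, 8²≡6, 9²≡23, 10²≡13, 11²≡5, 12²≡28, 13²≡24, 14²≡22 (mod 29).
The residues are {1, 4, 5, 6, 7, 9, 13, 16, 20, 22, 23, 24, 25, 28}; the non-residues are the remaining 14 nonzero classes.

2 3 8 10 11 12 14 15 17 18 19 21 26 27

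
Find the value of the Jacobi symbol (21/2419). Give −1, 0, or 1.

1

Reciprocity: 21 ≡ 1 and 2419 ≡ 3 (mod 4), so (21/2419) = +(2419/21).
Reduce top mod 21: now compute (4/21).
Pull out 2^2: since 21 ≡ 5 (mod 8), (2/21) = -1, so (2/21)^2 = +1.
Reached (1/21) = 1. Collecting the sign flips along the way, the symbol is +1.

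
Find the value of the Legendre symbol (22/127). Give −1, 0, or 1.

Pull out 2: since 127 ≡ 7 (mod 8), (2/127) = +1.
Reciprocity: 11 ≡ 3 and 127 ≡ 3 (mod 4), so (11/127) = −(127/11).
Reduce top mod 11: now compute (6/11).
Pull out 2: since 11 ≡ 3 (mod 8), (2/11) = -1.
Reciprocity: 3 ≡ 3 and 11 ≡ 3 (mod 4), so (3/11) = −(11/3).
Reduce top mod 3: now compute (2/3).
Pull out 2: since 3 ≡ 3 (mod 8), (2/3) = -1.
Reached (1/3) = 1. Collecting the sign flips along the way, the symbol is +1.

1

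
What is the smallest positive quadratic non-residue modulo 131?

(2/131) = −1, so 2 is the smallest positive non-residue mod 131.

2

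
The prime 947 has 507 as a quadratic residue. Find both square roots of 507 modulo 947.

Since 947 ≡ 3 (mod 4), a square root of 507 is 507^((947+1)/4) = 507^237 mod 947.
Repeated squaring: 507^2≡412, 507^4≡231, 507^8≡329, 507^16≡283, 507^32≡541, 507^64≡58, 507^128≡523 (mod 947).
507^237 = 507^(128+64+32+8+4+1) ≡ 49 (mod 947).
Check: 49² = 2401 ≡ 507 (mod 947). The two roots are 49 and 898.

49, 898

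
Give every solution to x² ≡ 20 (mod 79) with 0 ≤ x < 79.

Since 79 ≡ 3 (mod 4), a square root of 20 is 20^((79+1)/4) = 20^20 mod 79.
Repeated squaring: 20^2≡5, 20^4≡25, 20^8≡72, 20^16≡49 (mod 79).
20^20 = 20^(16+4) ≡ 40 (mod 79).
Check: 40² = 1600 ≡ 20 (mod 79). The two roots are 39 and 40.

39, 40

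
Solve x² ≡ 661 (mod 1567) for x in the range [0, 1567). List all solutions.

713, 854

Since 1567 ≡ 3 (mod 4), a square root of 661 is 661^((1567+1)/4) = 661^392 mod 1567.
Repeated squaring: 661^2≡1295, 661^4≡335, 661^8≡968, 661^16≡1525, 661^32≡197, 661^64≡1201, 661^128≡761, 661^256≡898 (mod 1567).
661^392 = 661^(256+128+8) ≡ 854 (mod 1567).
Check: 854² = 729316 ≡ 661 (mod 1567). The two roots are 713 and 854.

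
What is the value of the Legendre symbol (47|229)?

Euler's criterion: (47/229) ≡ 47^114 (mod 229).
47^2 ≡ 148 (mod 229)
47^4 ≡ 149 (mod 229)
47^8 ≡ 217 (mod 229)
47^16 ≡ 144 (mod 229)
47^32 ≡ 126 (mod 229)
47^64 ≡ 75 (mod 229)
47^114 = 47^(64+32+16+2) ≡ 228 (mod 229).
Result is 228 ≡ −1, so (47/229) = −1.

-1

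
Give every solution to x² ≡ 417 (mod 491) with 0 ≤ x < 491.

Since 491 ≡ 3 (mod 4), a square root of 417 is 417^((491+1)/4) = 417^123 mod 491.
Repeated squaring: 417^2≡75, 417^4≡224, 417^8≡94, 417^16≡489, 417^32≡4, 417^64≡16 (mod 491).
417^123 = 417^(64+32+16+8+2+1) ≡ 127 (mod 491).
Check: 127² = 16129 ≡ 417 (mod 491). The two roots are 127 and 364.

127, 364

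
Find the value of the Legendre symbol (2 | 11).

Euler's criterion: (2/11) ≡ 2^5 (mod 11).
2^2 ≡ 4 (mod 11)
2^4 ≡ 5 (mod 11)
2^5 = 2^(4+1) ≡ 10 (mod 11).
Result is 10 ≡ −1, so (2/11) = −1.

-1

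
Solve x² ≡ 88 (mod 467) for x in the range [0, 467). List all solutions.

Since 467 ≡ 3 (mod 4), a square root of 88 is 88^((467+1)/4) = 88^117 mod 467.
Repeated squaring: 88^2≡272, 88^4≡198, 88^8≡443, 88^16≡109, 88^32≡206, 88^64≡406 (mod 467).
88^117 = 88^(64+32+16+4+1) ≡ 130 (mod 467).
Check: 130² = 16900 ≡ 88 (mod 467). The two roots are 130 and 337.

130, 337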